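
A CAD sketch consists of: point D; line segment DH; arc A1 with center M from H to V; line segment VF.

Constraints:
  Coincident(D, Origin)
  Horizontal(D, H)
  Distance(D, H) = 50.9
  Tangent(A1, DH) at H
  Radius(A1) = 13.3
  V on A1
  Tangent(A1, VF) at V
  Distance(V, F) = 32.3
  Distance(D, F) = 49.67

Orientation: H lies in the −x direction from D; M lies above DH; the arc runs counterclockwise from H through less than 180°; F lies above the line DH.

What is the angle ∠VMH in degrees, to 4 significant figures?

73.29°

D is at the origin; DH is horizontal with |DH| = 50.9 and H on the −x side, so H = (-50.90, 0.000). A1 meets DH tangentially, so MH is at right angles to DH, so M = H + (0, 13.3) = (-50.90, 13.30). Since MV ⟂ VF (tangency), |MF| = √(13.3² + 32.3²) = 34.93 regardless of where V sits on A1. So F lies on both circle(D, 49.67) and circle(M, 34.93); the above-DH intersection is F = (-28.88, 40.41). V is the foot of the tangent from F: V = (-38.16, 9.477).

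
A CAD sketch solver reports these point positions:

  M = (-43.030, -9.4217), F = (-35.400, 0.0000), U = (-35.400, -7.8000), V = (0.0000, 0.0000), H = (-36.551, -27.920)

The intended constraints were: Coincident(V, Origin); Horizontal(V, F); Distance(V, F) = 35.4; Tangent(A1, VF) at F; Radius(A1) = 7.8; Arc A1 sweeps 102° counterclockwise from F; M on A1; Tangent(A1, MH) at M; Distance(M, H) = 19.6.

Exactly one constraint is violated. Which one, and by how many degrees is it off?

Tangent(A1, MH) at M — off by 7.30°.

V = (0.00, 0.00) ✓; V.y = 0.00, F.y = 0.00 ✓; |VF| = 35.40 ✓; ∠(UF, FV) = 90.00° ✓; |UF| = 7.800 ✓; bearing(U→M) − bearing(U→F) = 102.0° ✓; |UM| = 7.800 ✓; ∠(UM, MH) = 82.70° ✗; |MH| = 19.60 ✓.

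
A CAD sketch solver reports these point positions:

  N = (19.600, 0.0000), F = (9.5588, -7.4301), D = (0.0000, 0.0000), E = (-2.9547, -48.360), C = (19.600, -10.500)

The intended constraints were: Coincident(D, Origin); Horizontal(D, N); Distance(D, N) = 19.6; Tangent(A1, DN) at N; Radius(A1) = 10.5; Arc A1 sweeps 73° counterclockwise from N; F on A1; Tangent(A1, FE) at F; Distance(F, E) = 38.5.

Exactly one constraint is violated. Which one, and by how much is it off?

Distance(F, E) = 38.5 — off by 4.30.

D = (0.00, 0.00) ✓; D.y = 0.00, N.y = 0.00 ✓; |DN| = 19.60 ✓; ∠(CN, ND) = 90.00° ✓; |CN| = 10.50 ✓; bearing(C→F) − bearing(C→N) = 73.00° ✓; |CF| = 10.50 ✓; ∠(CF, FE) = 90.00° ✓; |FE| = 42.80 ✗.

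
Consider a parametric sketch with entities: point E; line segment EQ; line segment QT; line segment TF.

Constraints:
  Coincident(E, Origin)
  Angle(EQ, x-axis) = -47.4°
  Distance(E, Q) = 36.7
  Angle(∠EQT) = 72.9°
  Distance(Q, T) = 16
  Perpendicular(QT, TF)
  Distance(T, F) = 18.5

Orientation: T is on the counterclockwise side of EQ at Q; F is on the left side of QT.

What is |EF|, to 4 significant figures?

17.38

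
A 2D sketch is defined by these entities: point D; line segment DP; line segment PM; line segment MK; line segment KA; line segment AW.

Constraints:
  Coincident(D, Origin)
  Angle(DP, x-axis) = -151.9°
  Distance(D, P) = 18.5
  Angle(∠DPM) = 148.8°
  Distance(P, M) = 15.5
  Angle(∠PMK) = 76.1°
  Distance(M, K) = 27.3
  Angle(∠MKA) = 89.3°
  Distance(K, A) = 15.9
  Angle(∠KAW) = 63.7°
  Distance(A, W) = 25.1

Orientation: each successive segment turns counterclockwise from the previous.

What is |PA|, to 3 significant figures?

23.4

D is at the origin; DP runs at -151.9° with length 18.5, so P = (-16.3, -8.71). ∠DPM = 148.8° gives PM at -121° from the x-axis; with |PM| = 15.5, M = (-24.2, -22.0). ∠PMK = 76.1° gives MK at -16.8° from the x-axis; with |MK| = 27.3, K = (1.90, -29.9). ∠MKA = 89.3° gives KA at 73.9° from the x-axis; with |KA| = 15.9, A = (6.31, -14.7). Then |PA| = |A − P| = 23.4.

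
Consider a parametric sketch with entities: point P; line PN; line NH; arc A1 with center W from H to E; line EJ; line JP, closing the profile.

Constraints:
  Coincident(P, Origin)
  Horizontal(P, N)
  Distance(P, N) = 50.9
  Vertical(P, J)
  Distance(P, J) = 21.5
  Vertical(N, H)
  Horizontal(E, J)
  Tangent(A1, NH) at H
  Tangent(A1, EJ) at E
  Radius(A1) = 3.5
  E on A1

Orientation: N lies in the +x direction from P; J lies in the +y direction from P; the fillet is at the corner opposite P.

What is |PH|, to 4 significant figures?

53.99

The virtual corner opposite P is at (50.90, 21.50). Tangency of A1 to NH means the radius WH is perpendicular to NH and A1 meets EJ tangentially, so WE is at right angles to EJ, with radius 3.5, so the center W sits 3.5 in from both sides at W = (47.40, 18.00). That places the tangent points at H = (50.90, 18.00) on NH and E = (47.40, 21.50) on EJ. Then |PH| = |H − P| = 53.99.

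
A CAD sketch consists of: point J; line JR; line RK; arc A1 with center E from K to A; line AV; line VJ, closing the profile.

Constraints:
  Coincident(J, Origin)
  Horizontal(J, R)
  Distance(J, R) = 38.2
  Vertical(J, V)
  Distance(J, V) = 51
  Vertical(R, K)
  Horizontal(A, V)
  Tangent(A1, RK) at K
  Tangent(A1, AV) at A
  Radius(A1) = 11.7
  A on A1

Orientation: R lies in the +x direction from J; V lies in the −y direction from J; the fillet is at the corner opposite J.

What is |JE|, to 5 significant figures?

47.400

J is at the origin; JR is horizontal with |JR| = 38.2 and R on the +x side, so R = (38.200, 0.0000). J and V share the same x with |JV| = 51.0 and V on the −y side, so V = (0.0000, -51.000). The virtual corner opposite J is at (38.200, -51.000). The tangent condition forces EK to be normal to RK and tangency of A1 to AV means the radius EA is perpendicular to AV, with radius 11.7, so the center E sits 11.7 in from both sides at E = (26.500, -39.300). Then |JE| = |E − J| = 47.400.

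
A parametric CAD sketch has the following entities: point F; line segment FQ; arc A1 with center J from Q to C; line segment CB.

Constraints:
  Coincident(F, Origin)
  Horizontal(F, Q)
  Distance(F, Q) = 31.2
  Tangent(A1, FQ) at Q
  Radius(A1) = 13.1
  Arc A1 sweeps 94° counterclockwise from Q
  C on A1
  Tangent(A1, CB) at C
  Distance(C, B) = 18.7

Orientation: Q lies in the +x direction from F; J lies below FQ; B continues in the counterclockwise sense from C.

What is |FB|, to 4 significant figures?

38.01

On A1, Q sits at bearing 90° from J; a 94° counterclockwise sweep puts C at bearing 184°, so C = J + 13.1·(cos 184°, sin 184°) = (18.13, -14.01). The tangent condition forces JC to be normal to CB, so CB runs along (−sin 184°, cos 184°); with |CB| = 18.7, B = (19.44, -32.67). Then |FB| = |B − F| = 38.01.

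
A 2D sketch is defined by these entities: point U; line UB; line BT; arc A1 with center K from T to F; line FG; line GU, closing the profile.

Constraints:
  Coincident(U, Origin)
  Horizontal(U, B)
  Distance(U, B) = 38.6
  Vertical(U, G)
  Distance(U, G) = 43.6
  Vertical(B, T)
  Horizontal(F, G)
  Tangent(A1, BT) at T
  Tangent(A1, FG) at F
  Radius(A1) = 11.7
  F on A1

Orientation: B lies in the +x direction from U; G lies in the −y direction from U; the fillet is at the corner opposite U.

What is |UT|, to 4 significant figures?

50.08

U is at the origin; U and B share the same y with |UB| = 38.6 and B on the +x side, so B = (38.60, 0.000). UG is vertical with |UG| = 43.6 and G on the −y side, so G = (0.000, -43.60). The virtual corner opposite U is at (38.60, -43.60). A1 meets BT tangentially, so KT is at right angles to BT and A1 meets FG tangentially, so KF is at right angles to FG, with radius 11.7, so the center K sits 11.7 in from both sides at K = (26.90, -31.90). That places the tangent points at T = (38.60, -31.90) on BT and F = (26.90, -43.60) on FG. Then |UT| = |T − U| = 50.08.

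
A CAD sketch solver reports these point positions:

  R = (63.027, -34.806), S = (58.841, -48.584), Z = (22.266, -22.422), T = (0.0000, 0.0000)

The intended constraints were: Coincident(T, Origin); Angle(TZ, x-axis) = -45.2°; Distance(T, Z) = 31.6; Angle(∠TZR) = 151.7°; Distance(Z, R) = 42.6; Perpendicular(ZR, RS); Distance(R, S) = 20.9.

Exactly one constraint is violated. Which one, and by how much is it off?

Distance(R, S) = 20.9 — off by 6.50.

T = (0.00, 0.00) ✓; TZ at -45.20° ✓; |TZ| = 31.60 ✓; ∠TZR = 151.7° ✓; |ZR| = 42.60 ✓; ∠(ZR, RS) = 90.00° ✓; |RS| = 14.40 ✗.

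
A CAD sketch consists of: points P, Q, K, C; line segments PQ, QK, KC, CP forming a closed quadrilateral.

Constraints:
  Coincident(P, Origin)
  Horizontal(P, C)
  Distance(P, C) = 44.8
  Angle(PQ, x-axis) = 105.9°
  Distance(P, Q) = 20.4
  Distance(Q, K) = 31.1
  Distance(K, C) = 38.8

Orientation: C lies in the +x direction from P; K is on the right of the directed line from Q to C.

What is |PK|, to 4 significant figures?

11.26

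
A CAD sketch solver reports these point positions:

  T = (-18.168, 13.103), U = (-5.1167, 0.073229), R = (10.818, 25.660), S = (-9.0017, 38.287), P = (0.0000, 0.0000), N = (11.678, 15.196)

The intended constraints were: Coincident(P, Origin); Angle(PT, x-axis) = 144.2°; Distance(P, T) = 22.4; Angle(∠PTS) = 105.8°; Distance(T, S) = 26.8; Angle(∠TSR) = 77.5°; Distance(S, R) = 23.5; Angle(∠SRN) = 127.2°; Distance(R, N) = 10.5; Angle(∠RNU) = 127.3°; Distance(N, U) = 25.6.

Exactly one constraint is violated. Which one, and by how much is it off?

Distance(N, U) = 25.6 — off by 3.00.

P = (0.00, 0.00) ✓; PT at 144.2° ✓; |PT| = 22.40 ✓; ∠PTS = 105.8° ✓; |TS| = 26.80 ✓; ∠TSR = 77.50° ✓; |SR| = 23.50 ✓; ∠SRN = 127.2° ✓; |RN| = 10.50 ✓; ∠RNU = 127.3° ✓; |NU| = 22.60 ✗.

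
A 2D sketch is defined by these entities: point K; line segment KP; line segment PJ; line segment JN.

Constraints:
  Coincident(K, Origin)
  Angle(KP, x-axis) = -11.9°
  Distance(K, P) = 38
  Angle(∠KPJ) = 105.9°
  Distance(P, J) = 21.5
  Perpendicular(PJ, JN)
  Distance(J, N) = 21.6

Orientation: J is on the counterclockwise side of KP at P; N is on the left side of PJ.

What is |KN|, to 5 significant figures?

35.237

K is at the origin; KP runs at -11.9° with length 38.0, so P = 38.0·(cos -11.9°, sin -11.9°) = (37.183, -7.8358). ∠KPJ = 105.9°, so PJ runs at -11.9° + (180° − 105.9°) = 62.200° from the x-axis; with |PJ| = 21.5, J = P + 21.5·(cos 62.200°, sin 62.200°) = (47.211, 11.183). PJ ⟂ JN; with |JN| = 21.6 on the left of PJ, N = J + 21.6·(-0.88458, 0.46639) = (28.104, 21.257). Then |KN| = |N − K| = 35.237.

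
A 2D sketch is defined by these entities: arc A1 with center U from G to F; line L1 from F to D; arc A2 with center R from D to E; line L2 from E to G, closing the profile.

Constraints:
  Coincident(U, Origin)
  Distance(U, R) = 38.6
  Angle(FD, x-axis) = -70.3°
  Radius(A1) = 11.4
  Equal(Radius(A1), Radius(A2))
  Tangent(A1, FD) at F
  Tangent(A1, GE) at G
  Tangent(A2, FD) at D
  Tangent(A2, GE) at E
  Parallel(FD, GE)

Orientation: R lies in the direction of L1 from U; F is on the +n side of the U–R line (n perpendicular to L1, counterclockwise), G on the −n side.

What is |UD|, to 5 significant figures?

40.248

The slot axis is L1's direction at -70.3°, so u = (cos -70.3°, sin -70.3°) = (0.33710, -0.94147) and n = (−sin -70.3°, cos -70.3°) = (0.94147, 0.33710). U is at the origin and R lies 38.6 along u from U, so R = 38.6·u = (13.012, -36.341). Tangency of A1 to both parallel lines with radius 11.4 puts F and G at U ± 11.4·n: F = (10.733, 3.8429), G = (-10.733, -3.8429). Equal radii place D and E the same way about R: D = R + 11.4·n = (23.745, -32.498), E = R − 11.4·n = (2.2791, -40.184). Then |UD| = |D − U| = 40.248.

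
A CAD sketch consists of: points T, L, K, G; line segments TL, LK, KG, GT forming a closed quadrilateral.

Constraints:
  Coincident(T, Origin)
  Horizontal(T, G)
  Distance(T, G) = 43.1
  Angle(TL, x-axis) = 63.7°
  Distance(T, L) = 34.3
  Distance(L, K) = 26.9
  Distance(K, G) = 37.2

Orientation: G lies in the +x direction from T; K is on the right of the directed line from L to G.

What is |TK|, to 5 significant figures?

8.2682

T is at the origin; T and G share the same y with |TG| = 43.1 and G in +x, so G = (43.1, 0). TL runs at 63.7° with |TL| = 34.3, so L = (15.197, 30.749). K is determined by |LK| = 26.9 and |KG| = 37.2 together: it lies at the intersection of circle(L, 26.9) and circle(G, 37.2). With |LG| = 41.522, the foot of the radical line on LG is 12.811 from L and the perpendicular offset is √(26.9² − 12.811²) = 23.654. Taking the right-of-LG solution: K = (6.2892, 5.3673).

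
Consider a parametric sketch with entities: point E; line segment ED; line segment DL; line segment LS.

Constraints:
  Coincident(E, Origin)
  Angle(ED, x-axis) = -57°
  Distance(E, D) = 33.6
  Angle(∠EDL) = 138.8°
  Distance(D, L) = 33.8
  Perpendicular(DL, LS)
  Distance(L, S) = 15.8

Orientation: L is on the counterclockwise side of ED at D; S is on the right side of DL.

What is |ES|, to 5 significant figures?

70.210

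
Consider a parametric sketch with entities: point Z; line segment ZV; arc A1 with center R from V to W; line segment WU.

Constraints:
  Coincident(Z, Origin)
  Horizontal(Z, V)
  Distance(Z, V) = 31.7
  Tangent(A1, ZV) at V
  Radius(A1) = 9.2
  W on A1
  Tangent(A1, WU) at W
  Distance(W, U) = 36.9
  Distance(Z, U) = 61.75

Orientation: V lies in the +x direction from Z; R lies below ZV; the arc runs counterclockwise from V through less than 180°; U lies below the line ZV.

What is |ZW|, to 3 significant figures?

27.2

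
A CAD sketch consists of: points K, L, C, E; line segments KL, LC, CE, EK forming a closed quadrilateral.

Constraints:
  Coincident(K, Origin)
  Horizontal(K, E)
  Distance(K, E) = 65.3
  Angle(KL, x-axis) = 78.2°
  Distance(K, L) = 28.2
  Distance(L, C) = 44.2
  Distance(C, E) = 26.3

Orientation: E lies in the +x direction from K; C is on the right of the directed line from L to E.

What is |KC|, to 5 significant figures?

39.071

Checks: K = (0.00, 0.00) ✓; |LC| = 44.20 ✓; |CE| = 26.30 ✓.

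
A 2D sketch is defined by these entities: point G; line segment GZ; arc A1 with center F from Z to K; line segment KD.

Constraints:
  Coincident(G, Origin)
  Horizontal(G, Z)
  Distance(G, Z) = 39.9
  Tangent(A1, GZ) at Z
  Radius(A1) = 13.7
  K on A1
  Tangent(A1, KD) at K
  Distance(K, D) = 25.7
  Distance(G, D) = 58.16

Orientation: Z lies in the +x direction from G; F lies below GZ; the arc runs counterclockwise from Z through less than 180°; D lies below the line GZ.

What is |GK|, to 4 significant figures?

34.11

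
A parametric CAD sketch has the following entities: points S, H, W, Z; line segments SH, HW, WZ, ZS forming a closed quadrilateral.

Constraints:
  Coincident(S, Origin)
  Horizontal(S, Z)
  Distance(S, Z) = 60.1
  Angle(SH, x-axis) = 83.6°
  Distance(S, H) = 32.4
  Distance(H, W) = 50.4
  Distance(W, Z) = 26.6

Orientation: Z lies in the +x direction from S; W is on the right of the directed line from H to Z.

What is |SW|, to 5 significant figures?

35.410

S is at the origin; S and Z share the same y with |SZ| = 60.1 and Z in +x, so Z = (60.1, 0). SH runs at 83.6° with |SH| = 32.4, so H = (3.6116, 32.198). W is determined by |HW| = 50.4 and |WZ| = 26.6 together: it lies at the intersection of circle(H, 50.4) and circle(Z, 26.6). With |HZ| = 65.020, the foot of the radical line on HZ is 46.603 from H and the perpendicular offset is √(50.4² − 46.603²) = 19.192. Taking the right-of-HZ solution: W = (34.595, -7.5535).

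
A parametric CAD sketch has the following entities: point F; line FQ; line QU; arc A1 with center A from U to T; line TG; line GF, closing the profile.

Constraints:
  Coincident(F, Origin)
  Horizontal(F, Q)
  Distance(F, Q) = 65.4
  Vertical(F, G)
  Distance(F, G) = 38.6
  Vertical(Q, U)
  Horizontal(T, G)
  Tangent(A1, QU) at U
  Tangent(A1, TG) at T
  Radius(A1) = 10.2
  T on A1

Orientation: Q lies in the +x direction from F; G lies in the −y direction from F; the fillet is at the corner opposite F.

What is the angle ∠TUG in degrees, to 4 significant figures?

36.14°

The virtual corner opposite F is at (65.40, -38.60). A1 meets QU tangentially, so AU is at right angles to QU and A1 meets TG tangentially, so AT is at right angles to TG, with radius 10.2, so the center A sits 10.2 in from both sides at A = (55.20, -28.40). That places the tangent points at U = (65.40, -28.40) on QU and T = (55.20, -38.60) on TG. Then cos ∠TUG = UT·UG / (|UT||UG|), giving 36.14°.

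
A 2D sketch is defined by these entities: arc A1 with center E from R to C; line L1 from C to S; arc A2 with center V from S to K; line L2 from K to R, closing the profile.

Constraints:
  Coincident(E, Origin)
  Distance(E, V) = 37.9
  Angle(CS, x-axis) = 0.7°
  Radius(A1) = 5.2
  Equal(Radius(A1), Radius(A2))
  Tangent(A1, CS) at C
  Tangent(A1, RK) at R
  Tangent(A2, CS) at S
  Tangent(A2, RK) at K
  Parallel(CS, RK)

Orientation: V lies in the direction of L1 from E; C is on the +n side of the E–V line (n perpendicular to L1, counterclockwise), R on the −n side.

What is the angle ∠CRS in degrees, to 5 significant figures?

74.655°

The slot axis is L1's direction at 0.7°, so u = (cos 0.7°, sin 0.7°) = (0.99993, 0.012217) and n = (−sin 0.7°, cos 0.7°) = (-0.012217, 0.99993). E is at the origin and V lies 37.9 along u from E, so V = 37.9·u = (37.897, 0.46302). Tangency of A1 to both parallel lines with radius 5.2 puts C and R at E ± 5.2·n: C = (-0.063528, 5.1996), R = (0.063528, -5.1996). Equal radii place S and K the same way about V: S = V + 5.2·n = (37.834, 5.6626), K = V − 5.2·n = (37.961, -4.7366). Then cos ∠CRS = RC·RS / (|RC||RS|), giving 74.655°.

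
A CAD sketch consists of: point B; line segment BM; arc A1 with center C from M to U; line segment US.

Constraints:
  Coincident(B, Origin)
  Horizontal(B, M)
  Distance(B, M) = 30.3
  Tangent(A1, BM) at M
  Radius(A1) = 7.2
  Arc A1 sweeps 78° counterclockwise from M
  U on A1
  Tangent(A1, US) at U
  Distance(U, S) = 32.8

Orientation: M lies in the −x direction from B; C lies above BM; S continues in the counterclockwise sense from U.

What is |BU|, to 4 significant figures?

23.95

B is at the origin; BM is horizontal with |BM| = 30.3 and M on the −x side, so M = (-30.30, 0.000). The tangent condition forces CM to be normal to BM, so C = M + (0, 7.2) = (-30.30, 7.200). On A1, M sits at bearing -90° from C; a 78° counterclockwise sweep puts U at bearing -12°, so U = C + 7.2·(cos -12°, sin -12°) = (-23.26, 5.703). Then |BU| = |U − B| = 23.95.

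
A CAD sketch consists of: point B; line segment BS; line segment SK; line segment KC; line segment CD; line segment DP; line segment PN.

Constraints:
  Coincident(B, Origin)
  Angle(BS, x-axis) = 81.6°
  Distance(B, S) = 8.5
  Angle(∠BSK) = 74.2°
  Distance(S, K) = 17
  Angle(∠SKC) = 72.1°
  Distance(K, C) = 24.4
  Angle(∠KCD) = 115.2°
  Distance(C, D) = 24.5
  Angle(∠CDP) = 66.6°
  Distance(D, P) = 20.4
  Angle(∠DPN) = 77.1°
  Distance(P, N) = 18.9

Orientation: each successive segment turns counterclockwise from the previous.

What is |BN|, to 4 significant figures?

9.234

∠CDP = 66.6° gives DP at 113.5° from the x-axis; with |DP| = 20.4, P = (11.18, 2.910). ∠DPN = 77.1° gives PN at -143.6° from the x-axis; with |PN| = 18.9, N = (-4.036, -8.305). Then |BN| = |N − B| = 9.234.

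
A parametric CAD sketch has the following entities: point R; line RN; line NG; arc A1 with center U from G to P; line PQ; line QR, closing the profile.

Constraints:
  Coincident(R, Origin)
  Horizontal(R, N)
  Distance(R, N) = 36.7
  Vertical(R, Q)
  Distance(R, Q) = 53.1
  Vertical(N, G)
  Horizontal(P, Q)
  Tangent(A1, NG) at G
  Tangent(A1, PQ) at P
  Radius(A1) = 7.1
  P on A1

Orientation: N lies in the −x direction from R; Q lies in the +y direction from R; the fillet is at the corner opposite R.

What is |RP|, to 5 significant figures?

60.793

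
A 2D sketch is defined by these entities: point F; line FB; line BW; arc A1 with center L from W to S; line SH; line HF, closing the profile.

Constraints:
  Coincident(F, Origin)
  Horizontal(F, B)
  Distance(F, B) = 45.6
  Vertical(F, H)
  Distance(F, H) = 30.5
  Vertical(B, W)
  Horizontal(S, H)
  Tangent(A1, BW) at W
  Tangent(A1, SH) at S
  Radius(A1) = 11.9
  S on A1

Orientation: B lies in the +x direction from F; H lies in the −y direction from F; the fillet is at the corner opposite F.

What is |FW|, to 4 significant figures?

49.25

F is at the origin; FB is horizontal with |FB| = 45.6 and B on the +x side, so B = (45.60, 0.000). FH is vertical with |FH| = 30.5 and H on the −y side, so H = (0.000, -30.50). The virtual corner opposite F is at (45.60, -30.50). The tangent condition forces LW to be normal to BW and tangency of A1 to SH means the radius LS is perpendicular to SH, with radius 11.9, so the center L sits 11.9 in from both sides at L = (33.70, -18.60). That places the tangent points at W = (45.60, -18.60) on BW and S = (33.70, -30.50) on SH. Then |FW| = |W − F| = 49.25.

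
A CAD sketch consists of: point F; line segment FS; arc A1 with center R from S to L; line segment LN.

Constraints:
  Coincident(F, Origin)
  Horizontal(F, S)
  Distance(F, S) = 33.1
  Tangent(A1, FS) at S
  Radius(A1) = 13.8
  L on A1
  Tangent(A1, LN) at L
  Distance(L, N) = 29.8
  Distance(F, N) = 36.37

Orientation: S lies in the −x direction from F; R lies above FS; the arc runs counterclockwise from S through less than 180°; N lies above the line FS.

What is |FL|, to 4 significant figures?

22.07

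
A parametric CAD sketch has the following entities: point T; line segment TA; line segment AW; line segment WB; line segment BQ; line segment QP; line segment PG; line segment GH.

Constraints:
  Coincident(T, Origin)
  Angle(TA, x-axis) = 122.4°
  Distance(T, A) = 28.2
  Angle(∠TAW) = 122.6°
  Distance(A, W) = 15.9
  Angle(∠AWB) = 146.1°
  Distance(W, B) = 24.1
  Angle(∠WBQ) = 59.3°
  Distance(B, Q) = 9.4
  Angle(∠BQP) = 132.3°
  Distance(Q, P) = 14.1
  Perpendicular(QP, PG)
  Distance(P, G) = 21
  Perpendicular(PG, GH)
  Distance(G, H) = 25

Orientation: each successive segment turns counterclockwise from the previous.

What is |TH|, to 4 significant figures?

64.38

QP is perpendicular to PG, so PG runs at 112.1°; with |PG| = 21.0, G = (-37.42, 31.19). PG ⟂ GH, so GH runs at -157.9°; with |GH| = 25.0, H = (-60.58, 21.79). Then |TH| = |H − T| = 64.38.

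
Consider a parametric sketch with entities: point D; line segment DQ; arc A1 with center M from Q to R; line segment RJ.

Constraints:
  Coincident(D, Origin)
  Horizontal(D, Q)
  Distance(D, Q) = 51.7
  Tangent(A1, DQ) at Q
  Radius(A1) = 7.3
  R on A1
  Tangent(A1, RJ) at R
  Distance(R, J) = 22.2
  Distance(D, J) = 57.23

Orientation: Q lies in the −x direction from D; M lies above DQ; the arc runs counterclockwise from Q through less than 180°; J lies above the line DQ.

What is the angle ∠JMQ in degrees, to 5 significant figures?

172.03°

Checks: |MQ| = 7.300 ✓; |MR| = 7.300 ✓; ∠(MR, RJ) = 90.00° ✓; |RJ| = 22.20 ✓; |DJ| = 57.23 ✓.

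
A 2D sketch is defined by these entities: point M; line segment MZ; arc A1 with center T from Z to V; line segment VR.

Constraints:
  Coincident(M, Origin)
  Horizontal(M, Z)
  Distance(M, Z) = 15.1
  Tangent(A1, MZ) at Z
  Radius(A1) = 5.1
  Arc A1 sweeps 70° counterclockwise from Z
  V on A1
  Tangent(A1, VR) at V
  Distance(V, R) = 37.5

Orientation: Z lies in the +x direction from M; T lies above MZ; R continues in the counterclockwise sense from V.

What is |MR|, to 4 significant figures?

50.60

M is at the origin; MZ is horizontal with |MZ| = 15.1 and Z on the +x side, so Z = (15.10, 0.000). A1 meets MZ tangentially, so TZ is at right angles to MZ, so T = Z + (0, 5.1) = (15.10, 5.100). On A1, Z sits at bearing -90° from T; a 70° counterclockwise sweep puts V at bearing -20°, so V = T + 5.1·(cos -20°, sin -20°) = (19.89, 3.356). Tangency of A1 to VR means the radius TV is perpendicular to VR, so VR runs along (−sin -20°, cos -20°); with |VR| = 37.5, R = (32.72, 38.59). Then |MR| = |R − M| = 50.60.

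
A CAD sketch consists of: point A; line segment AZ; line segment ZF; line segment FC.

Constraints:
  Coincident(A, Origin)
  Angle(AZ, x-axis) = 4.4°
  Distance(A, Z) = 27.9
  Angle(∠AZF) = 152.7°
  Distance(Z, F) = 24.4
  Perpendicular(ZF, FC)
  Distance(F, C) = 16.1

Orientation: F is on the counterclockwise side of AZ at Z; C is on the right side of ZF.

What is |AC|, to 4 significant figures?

57.05

A is at the origin; AZ runs at 4.4° with length 27.9, so Z = 27.9·(cos 4.4°, sin 4.4°) = (27.82, 2.140). ∠AZF = 152.7°, so ZF runs at 4.4° + (180° − 152.7°) = 31.70° from the x-axis; with |ZF| = 24.4, F = Z + 24.4·(cos 31.70°, sin 31.70°) = (48.58, 14.96). ZF is perpendicular to FC; with |FC| = 16.1 on the right of ZF, C = F + 16.1·(0.5255, -0.8508) = (57.04, 1.264). Then |AC| = |C − A| = 57.05.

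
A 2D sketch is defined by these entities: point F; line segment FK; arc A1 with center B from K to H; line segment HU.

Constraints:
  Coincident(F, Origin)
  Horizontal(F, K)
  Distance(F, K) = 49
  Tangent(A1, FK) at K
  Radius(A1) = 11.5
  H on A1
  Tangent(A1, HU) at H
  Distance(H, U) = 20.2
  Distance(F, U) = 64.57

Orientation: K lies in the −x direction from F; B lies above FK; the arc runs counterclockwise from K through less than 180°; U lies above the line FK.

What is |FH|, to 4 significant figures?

45.22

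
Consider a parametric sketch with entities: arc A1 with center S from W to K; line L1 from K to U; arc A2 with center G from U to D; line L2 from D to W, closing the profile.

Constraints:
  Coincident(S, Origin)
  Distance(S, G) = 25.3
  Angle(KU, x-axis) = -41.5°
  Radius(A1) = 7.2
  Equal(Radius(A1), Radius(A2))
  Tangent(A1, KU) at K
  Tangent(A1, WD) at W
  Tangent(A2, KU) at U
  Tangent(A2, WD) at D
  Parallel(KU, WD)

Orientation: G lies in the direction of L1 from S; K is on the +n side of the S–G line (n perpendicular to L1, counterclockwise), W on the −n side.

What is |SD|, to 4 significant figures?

26.30

The slot axis is L1's direction at -41.5°, so u = (cos -41.5°, sin -41.5°) = (0.7490, -0.6626) and n = (−sin -41.5°, cos -41.5°) = (0.6626, 0.7490). S is at the origin and G lies 25.3 along u from S, so G = 25.3·u = (18.95, -16.76). Tangency of A1 to both parallel lines with radius 7.2 puts K and W at S ± 7.2·n: K = (4.771, 5.392), W = (-4.771, -5.392). Equal radii place U and D the same way about G: U = G + 7.2·n = (23.72, -11.37), D = G − 7.2·n = (14.18, -22.16). Then |SD| = |D − S| = 26.30.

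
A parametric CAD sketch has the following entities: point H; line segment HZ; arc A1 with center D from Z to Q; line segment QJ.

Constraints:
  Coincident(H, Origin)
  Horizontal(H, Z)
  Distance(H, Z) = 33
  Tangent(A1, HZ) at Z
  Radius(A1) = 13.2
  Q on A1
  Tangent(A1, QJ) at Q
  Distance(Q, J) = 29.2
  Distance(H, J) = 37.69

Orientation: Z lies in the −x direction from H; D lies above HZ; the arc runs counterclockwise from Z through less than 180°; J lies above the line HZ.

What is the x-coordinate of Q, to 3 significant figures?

-20.6

H is at the origin; H and Z share the same y with |HZ| = 33.0 and Z on the −x side, so Z = (-33.0, 0.00). A1 meets HZ tangentially, so DZ is at right angles to HZ, so D = Z + (0, 13.2) = (-33.0, 13.2). Since DQ ⟂ QJ (tangency), |DJ| = √(13.2² + 29.2²) = 32.0 regardless of where Q sits on A1. So J lies on both circle(H, 37.69) and circle(D, 32.0); the above-HZ intersection is J = (-10.6, 36.2). Q is the foot of the tangent from J: Q = (-20.6, 8.70).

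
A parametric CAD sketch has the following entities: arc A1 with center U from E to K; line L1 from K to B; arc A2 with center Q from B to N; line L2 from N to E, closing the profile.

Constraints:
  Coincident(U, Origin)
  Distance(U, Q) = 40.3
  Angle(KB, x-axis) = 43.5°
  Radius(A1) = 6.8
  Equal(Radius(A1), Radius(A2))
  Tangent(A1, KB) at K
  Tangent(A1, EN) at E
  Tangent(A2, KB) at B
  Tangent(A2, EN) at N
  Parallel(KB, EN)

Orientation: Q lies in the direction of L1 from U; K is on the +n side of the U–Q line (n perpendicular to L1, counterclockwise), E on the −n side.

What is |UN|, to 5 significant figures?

40.870

The slot axis is L1's direction at 43.5°, so u = (cos 43.5°, sin 43.5°) = (0.72537, 0.68835) and n = (−sin 43.5°, cos 43.5°) = (-0.68835, 0.72537). U is at the origin and Q lies 40.3 along u from U, so Q = 40.3·u = (29.233, 27.741). Tangency of A1 to both parallel lines with radius 6.8 puts K and E at U ± 6.8·n: K = (-4.6808, 4.9325), E = (4.6808, -4.9325). Equal radii place B and N the same way about Q: B = Q + 6.8·n = (24.552, 32.673), N = Q − 6.8·n = (33.913, 22.808). Then |UN| = |N − U| = 40.870.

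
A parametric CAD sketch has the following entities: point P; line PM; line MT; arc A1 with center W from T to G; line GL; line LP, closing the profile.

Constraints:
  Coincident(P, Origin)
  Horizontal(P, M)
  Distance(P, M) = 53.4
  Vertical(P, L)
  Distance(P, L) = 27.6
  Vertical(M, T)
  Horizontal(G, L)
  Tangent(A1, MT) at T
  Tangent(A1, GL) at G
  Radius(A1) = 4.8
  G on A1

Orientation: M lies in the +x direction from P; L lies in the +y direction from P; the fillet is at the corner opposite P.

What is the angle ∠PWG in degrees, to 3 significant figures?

115°

P is at the origin; PM is horizontal with |PM| = 53.4 and M on the +x side, so M = (53.4, 0.00). P and L share the same x with |PL| = 27.6 and L on the +y side, so L = (0.00, 27.6). The virtual corner opposite P is at (53.4, 27.6). The tangent condition forces WT to be normal to MT and tangency of A1 to GL means the radius WG is perpendicular to GL, with radius 4.8, so the center W sits 4.8 in from both sides at W = (48.6, 22.8). That places the tangent points at T = (53.4, 22.8) on MT and G = (48.6, 27.6) on GL. Then cos ∠PWG = WP·WG / (|WP||WG|), giving 115°.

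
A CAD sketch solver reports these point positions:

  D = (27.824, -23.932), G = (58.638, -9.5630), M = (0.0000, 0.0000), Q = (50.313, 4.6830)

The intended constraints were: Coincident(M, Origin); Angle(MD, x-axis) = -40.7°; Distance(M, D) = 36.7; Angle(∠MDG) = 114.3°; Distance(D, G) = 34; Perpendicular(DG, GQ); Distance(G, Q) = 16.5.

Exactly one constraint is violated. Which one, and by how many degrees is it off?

Perpendicular(DG, GQ) — off by 5.30°.

M = (0.00, 0.00) ✓; MD at -40.70° ✓; |MD| = 36.70 ✓; ∠MDG = 114.3° ✓; |DG| = 34.00 ✓; ∠(DG, GQ) = 95.30° ✗; |GQ| = 16.50 ✓.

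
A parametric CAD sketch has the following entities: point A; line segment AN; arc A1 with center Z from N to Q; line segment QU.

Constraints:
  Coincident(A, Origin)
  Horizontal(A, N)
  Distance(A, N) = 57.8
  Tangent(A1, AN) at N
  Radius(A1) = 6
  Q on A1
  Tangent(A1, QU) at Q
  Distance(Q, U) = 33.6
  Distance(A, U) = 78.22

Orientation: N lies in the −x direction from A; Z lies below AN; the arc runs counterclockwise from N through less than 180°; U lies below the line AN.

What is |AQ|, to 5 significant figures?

63.965

Checks: |ZQ| = 6.000 ✓; ∠(ZQ, QU) = 90.00° ✓; |QU| = 33.60 ✓; |AU| = 78.22 ✓.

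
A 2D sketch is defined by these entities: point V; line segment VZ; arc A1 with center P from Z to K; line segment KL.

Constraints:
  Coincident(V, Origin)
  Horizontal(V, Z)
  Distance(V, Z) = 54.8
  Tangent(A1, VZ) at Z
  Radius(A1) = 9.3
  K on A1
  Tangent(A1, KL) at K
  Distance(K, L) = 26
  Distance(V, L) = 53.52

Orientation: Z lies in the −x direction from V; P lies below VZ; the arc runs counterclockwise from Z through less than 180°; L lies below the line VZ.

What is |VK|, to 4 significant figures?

63.13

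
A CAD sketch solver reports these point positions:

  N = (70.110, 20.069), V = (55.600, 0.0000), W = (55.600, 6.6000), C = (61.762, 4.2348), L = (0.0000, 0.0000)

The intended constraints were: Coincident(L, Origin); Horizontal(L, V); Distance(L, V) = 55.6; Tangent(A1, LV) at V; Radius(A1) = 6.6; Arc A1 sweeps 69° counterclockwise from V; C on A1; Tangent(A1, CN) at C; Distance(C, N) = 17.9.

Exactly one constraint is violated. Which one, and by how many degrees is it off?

Tangent(A1, CN) at C — off by 6.80°.

L = (0.00, 0.00) ✓; L.y = 0.00, V.y = 0.00 ✓; |LV| = 55.60 ✓; ∠(WV, VL) = 90.00° ✓; |WV| = 6.600 ✓; bearing(W→C) − bearing(W→V) = 69.00° ✓; |WC| = 6.600 ✓; ∠(WC, CN) = 96.80° ✗; |CN| = 17.90 ✓.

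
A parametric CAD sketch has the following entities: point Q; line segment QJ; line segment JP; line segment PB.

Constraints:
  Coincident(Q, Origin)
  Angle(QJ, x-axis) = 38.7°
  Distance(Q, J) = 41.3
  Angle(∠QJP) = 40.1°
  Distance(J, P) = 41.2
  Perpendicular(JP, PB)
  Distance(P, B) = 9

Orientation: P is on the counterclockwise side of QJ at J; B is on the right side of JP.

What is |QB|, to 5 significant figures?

36.876

Q is at the origin; QJ runs at 38.7° with length 41.3, so J = 41.3·(cos 38.7°, sin 38.7°) = (32.232, 25.823). ∠QJP = 40.1°, so JP runs at 38.7° + (180° − 40.1°) = 178.60° from the x-axis; with |JP| = 41.2, P = J + 41.2·(cos 178.60°, sin 178.60°) = (-8.9559, 26.829). JP ⟂ PB; with |PB| = 9.0 on the right of JP, B = P + 9.0·(0.024432, 0.99970) = (-8.7360, 35.826). Then |QB| = |B − Q| = 36.876.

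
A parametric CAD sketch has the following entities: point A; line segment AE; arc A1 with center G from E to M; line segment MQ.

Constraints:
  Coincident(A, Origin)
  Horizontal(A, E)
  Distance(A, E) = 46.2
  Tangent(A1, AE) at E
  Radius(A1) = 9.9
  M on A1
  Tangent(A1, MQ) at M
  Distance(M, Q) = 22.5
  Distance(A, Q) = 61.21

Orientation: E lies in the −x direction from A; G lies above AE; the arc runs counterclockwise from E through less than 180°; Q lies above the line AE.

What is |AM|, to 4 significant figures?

41.11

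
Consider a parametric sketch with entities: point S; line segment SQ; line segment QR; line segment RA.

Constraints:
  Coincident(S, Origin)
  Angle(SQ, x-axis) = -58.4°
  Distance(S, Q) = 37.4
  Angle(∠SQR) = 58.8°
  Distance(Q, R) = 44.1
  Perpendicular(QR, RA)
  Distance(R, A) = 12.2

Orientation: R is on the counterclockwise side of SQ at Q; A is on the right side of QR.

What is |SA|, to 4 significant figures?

50.64

S is at the origin; SQ runs at -58.4° with length 37.4, so Q = 37.4·(cos -58.4°, sin -58.4°) = (19.60, -31.85). ∠SQR = 58.8°, so QR runs at -58.4° + (180° − 58.8°) = 62.80° from the x-axis; with |QR| = 44.1, R = Q + 44.1·(cos 62.80°, sin 62.80°) = (39.76, 7.369). QR ⟂ RA; with |RA| = 12.2 on the right of QR, A = R + 12.2·(0.8894, -0.4571) = (50.61, 1.792). Then |SA| = |A − S| = 50.64.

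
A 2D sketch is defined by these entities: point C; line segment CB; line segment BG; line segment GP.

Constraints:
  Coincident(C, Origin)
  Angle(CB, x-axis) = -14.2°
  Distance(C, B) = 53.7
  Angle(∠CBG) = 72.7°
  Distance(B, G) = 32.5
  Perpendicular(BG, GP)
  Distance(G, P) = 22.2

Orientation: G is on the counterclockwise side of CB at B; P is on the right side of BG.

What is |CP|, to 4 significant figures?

75.31

C is at the origin; CB runs at -14.2° with length 53.7, so B = 53.7·(cos -14.2°, sin -14.2°) = (52.06, -13.17). ∠CBG = 72.7°, so BG runs at -14.2° + (180° − 72.7°) = 93.10° from the x-axis; with |BG| = 32.5, G = B + 32.5·(cos 93.10°, sin 93.10°) = (50.30, 19.28). The perpendicularity gives GP at right angles to BG; with |GP| = 22.2 on the right of BG, P = G + 22.2·(0.9985, 0.05408) = (72.47, 20.48). Then |CP| = |P − C| = 75.31.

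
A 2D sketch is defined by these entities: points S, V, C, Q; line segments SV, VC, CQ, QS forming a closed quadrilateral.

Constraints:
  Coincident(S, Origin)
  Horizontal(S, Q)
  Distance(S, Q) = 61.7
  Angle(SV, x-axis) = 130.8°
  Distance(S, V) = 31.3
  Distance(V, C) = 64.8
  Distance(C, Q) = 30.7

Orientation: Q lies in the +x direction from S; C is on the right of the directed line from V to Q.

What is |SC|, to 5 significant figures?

35.659

Checks: S = (0.00, 0.00) ✓; |VC| = 64.80 ✓; |CQ| = 30.70 ✓.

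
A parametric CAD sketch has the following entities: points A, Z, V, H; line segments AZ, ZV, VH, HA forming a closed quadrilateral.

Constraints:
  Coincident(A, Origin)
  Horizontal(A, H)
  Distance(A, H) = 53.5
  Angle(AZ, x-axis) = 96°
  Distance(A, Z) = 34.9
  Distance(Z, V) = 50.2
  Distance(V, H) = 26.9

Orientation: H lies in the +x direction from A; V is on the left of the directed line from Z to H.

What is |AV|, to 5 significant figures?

52.501

A is at the origin; AH is horizontal with |AH| = 53.5 and H in +x, so H = (53.5, 0). AZ runs at 96.0° with |AZ| = 34.9, so Z = (-3.6480, 34.709). V is determined by |ZV| = 50.2 and |VH| = 26.9 together: it lies at the intersection of circle(Z, 50.2) and circle(H, 26.9). With |ZH| = 66.863, the foot of the radical line on ZH is 46.865 from Z and the perpendicular offset is √(50.2² − 46.865²) = 17.992. Taking the left-of-ZH solution: V = (45.748, 25.759).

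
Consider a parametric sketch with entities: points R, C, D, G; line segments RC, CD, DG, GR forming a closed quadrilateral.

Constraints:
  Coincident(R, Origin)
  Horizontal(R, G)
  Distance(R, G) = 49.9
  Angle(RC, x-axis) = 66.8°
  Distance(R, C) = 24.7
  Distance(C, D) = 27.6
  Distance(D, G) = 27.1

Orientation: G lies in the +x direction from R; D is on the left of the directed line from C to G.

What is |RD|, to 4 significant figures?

44.35

R is at the origin; RG is horizontal with |RG| = 49.9 and G in +x, so G = (49.9, 0). RC runs at 66.8° with |RC| = 24.7, so C = (9.730, 22.70). D is determined by |CD| = 27.6 and |DG| = 27.1 together: it lies at the intersection of circle(C, 27.6) and circle(G, 27.1). With |CG| = 46.14, the foot of the radical line on CG is 23.37 from C and the perpendicular offset is √(27.6² − 23.37²) = 14.69. Taking the left-of-CG solution: D = (37.30, 23.99).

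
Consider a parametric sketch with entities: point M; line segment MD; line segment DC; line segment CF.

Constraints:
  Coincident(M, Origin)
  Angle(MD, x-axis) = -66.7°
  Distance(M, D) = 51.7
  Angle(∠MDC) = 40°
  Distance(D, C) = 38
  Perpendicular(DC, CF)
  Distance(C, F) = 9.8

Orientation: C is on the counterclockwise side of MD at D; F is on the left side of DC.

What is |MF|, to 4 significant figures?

23.49

∠MDC = 40.0°, so DC runs at -66.7° + (180° − 40.0°) = 73.30° from the x-axis; with |DC| = 38.0, C = D + 38.0·(cos 73.30°, sin 73.30°) = (31.37, -11.09). The perpendicularity gives CF at right angles to DC; with |CF| = 9.8 on the left of DC, F = C + 9.8·(-0.9578, 0.2874) = (21.98, -8.270). Then |MF| = |F − M| = 23.49.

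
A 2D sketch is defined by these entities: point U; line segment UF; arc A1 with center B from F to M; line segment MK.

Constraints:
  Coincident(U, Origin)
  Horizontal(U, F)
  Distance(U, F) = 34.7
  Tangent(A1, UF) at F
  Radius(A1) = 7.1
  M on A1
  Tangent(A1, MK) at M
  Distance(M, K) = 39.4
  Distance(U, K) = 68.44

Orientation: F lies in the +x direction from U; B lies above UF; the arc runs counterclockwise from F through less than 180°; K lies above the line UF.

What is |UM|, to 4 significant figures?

41.72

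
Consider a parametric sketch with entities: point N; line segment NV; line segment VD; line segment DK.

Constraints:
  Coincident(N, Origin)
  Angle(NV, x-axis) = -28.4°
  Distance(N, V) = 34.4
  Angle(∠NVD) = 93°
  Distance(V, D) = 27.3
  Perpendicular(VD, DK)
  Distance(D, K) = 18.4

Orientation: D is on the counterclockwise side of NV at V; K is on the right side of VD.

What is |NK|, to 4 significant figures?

60.25

N is at the origin; NV runs at -28.4° with length 34.4, so V = 34.4·(cos -28.4°, sin -28.4°) = (30.26, -16.36). ∠NVD = 93.0°, so VD runs at -28.4° + (180° − 93.0°) = 58.60° from the x-axis; with |VD| = 27.3, D = V + 27.3·(cos 58.60°, sin 58.60°) = (44.48, 6.940). VD ⟂ DK; with |DK| = 18.4 on the right of VD, K = D + 18.4·(0.8536, -0.5210) = (60.19, -2.646). Then |NK| = |K − N| = 60.25.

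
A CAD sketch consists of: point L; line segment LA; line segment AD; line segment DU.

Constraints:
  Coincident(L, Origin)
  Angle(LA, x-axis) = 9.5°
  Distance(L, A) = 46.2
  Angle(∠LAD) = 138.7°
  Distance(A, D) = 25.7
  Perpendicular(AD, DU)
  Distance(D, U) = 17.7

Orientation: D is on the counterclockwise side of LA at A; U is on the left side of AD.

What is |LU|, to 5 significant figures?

61.748

L is at the origin; LA runs at 9.5° with length 46.2, so A = 46.2·(cos 9.5°, sin 9.5°) = (45.566, 7.6252). ∠LAD = 138.7°, so AD runs at 9.5° + (180° − 138.7°) = 50.800° from the x-axis; with |AD| = 25.7, D = A + 25.7·(cos 50.800°, sin 50.800°) = (61.810, 27.541). AD is perpendicular to DU; with |DU| = 17.7 on the left of AD, U = D + 17.7·(-0.77494, 0.63203) = (48.093, 38.728). Then |LU| = |U − L| = 61.748.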